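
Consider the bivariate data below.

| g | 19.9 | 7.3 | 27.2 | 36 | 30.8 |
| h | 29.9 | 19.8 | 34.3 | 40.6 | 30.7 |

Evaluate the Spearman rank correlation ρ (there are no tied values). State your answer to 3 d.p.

0.900

Rank g: 2, 1, 3, 5, 4
Rank h: 2, 1, 4, 5, 3
d = rank(g) − rank(h): 0, 0, -1, 0, 1; Σd² = 2
ρ = 1 − 6Σd² / [n(n²−1)] = 1 − 6×2 / (5×24) = 1 − 12/120 ≈ 0.900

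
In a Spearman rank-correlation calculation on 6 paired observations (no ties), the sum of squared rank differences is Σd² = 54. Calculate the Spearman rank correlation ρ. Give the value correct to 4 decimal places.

ρ = 1 − 6Σd² / [n(n²−1)] = 1 − 6×54 / (6×35)
  = 1 − 324/210 = 1 − 1.54286 ≈ -0.5429

-0.5429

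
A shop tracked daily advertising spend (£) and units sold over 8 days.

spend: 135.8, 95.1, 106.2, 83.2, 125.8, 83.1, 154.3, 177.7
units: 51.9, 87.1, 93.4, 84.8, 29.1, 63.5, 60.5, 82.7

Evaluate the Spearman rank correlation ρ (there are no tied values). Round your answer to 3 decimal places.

-0.357

Rank spend: 6, 3, 4, 2, 5, 1, 7, 8
Rank units: 2, 7, 8, 6, 1, 4, 3, 5
d = rank(spend) − rank(units): 4, -4, -4, -4, 4, -3, 4, 3; Σd² = 114
ρ = 1 − 6Σd² / [n(n²−1)] = 1 − 6×114 / (8×63) = 1 − 684/504 ≈ -0.357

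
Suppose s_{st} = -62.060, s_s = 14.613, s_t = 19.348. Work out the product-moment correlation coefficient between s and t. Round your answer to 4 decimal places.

-0.2195

r = Cov(s,t) / (s_s · s_t) = -62.060 / (14.613 × 19.348)
  = -62.060 / 282.7323 ≈ -0.2195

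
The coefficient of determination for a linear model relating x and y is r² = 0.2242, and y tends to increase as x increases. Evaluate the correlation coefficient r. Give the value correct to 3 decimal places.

0.473

|r| = √0.2242 = 0.473
The association is positive, so r = 0.473.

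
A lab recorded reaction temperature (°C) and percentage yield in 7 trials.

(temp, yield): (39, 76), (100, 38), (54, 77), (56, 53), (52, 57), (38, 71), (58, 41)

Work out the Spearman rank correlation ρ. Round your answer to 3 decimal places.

Rank temp: 2, 7, 4, 5, 3, 1, 6
Rank yield: 6, 1, 7, 3, 4, 5, 2
d = rank(temp) − rank(yield): -4, 6, -3, 2, -1, -4, 4; Σd² = 98
ρ = 1 − 6Σd² / [n(n²−1)] = 1 − 6×98 / (7×48) = 1 − 588/336 ≈ -0.750

-0.750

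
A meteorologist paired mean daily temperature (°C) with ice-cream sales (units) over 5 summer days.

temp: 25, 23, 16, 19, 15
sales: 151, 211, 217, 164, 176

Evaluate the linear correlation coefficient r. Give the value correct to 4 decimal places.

n = 5, Σx = 98, Σy = 919, Σx² = 1996, Σy² = 172283, Σxy = 17856
nΣxy − ΣxΣy = 89280 − 90062 = -782
nΣx² − (Σx)² = 9980 − 9604 = 376; nΣy² − (Σy)² = 861415 − 844561 = 16854
r = -782 / √(376 × 16854) = -782 / 2517.3605 ≈ -0.3106

-0.3106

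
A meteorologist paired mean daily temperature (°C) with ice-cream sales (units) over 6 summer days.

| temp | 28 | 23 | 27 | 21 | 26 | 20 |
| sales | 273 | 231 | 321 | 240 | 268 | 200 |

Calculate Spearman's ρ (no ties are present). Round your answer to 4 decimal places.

Rank temp: 6, 3, 5, 2, 4, 1
Rank sales: 5, 2, 6, 3, 4, 1
d = rank(temp) − rank(sales): 1, 1, -1, -1, 0, 0; Σd² = 4
ρ = 1 − 6Σd² / [n(n²−1)] = 1 − 6×4 / (6×35) = 1 − 24/210 ≈ 0.8857

0.8857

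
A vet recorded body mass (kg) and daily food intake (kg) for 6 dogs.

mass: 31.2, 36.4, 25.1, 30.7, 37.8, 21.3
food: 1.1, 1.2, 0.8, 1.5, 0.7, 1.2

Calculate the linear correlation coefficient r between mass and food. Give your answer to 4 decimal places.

-0.1674

n = 6, Σx = 182.5, Σy = 6.5, Σx² = 5753.43, Σy² = 7.47, Σxy = 196.15
nΣxy − ΣxΣy = 1176.9 − 1186.25 = -9.35
nΣx² − (Σx)² = 34520.58 − 33306.25 = 1214.33; nΣy² − (Σy)² = 44.82 − 42.25 = 2.57
r = -9.35 / √(1214.33 × 2.57) = -9.35 / 55.8644 ≈ -0.1674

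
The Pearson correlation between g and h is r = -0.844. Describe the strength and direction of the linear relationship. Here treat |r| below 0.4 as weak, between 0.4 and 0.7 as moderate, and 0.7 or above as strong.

strong negative

r = -0.844 < 0 so the relationship is negative.
|r| = 0.844, which falls in the strong range.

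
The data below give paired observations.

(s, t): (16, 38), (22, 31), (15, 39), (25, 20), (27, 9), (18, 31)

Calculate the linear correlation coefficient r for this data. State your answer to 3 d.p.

n = 6, Σs = 123, Σt = 168, Σs² = 2643, Σt² = 5368, Σst = 3176
nΣst − ΣsΣt = 19056 − 20664 = -1608
nΣs² − (Σs)² = 15858 − 15129 = 729; nΣt² − (Σt)² = 32208 − 28224 = 3984
r = -1608 / √(729 × 3984) = -1608 / 1704.2113 ≈ -0.944

-0.944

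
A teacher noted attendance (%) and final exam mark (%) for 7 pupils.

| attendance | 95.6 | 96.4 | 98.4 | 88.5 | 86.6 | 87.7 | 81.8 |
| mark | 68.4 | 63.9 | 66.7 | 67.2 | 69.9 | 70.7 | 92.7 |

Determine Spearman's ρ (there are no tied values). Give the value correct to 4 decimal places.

-0.8929

Rank attendance: 5, 6, 7, 4, 2, 3, 1
Rank mark: 4, 1, 2, 3, 5, 6, 7
d = rank(attendance) − rank(mark): 1, 5, 5, 1, -3, -3, -6; Σd² = 106
ρ = 1 − 6Σd² / [n(n²−1)] = 1 − 6×106 / (7×48) = 1 − 636/336 ≈ -0.8929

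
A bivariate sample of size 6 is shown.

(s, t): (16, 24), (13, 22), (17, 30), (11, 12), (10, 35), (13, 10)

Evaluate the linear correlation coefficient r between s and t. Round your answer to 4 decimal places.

0.1393

n = 6, Σs = 80, Σt = 133, Σs² = 1104, Σt² = 3429, Σst = 1792
nΣst − ΣsΣt = 10752 − 10640 = 112
nΣs² − (Σs)² = 6624 − 6400 = 224; nΣt² − (Σt)² = 20574 − 17689 = 2885
r = 112 / √(224 × 2885) = 112 / 803.8905 ≈ 0.1393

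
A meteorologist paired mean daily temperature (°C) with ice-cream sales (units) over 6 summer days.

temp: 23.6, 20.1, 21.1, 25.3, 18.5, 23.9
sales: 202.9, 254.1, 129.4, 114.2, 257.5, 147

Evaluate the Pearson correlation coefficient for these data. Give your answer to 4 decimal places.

n = 6, Σx = 132.5, Σy = 1105.1, Σx² = 2959.73, Σy² = 223436.47, Σxy = 23792.5
nΣxy − ΣxΣy = 142755 − 146425.75 = -3670.75
nΣx² − (Σx)² = 17758.38 − 17556.25 = 202.13; nΣy² − (Σy)² = 1340618.82 − 1221246.01 = 119372.81
r = -3670.75 / √(202.13 × 119372.81) = -3670.75 / 4912.1101 ≈ -0.7473

-0.7473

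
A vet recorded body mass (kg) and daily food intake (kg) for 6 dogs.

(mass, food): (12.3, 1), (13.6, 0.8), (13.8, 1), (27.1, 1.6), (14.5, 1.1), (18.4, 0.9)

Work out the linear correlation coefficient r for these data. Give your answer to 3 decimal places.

0.838

n = 6, Σx = 99.7, Σy = 6.4, Σx² = 1809.91, Σy² = 7.22, Σxy = 112.85
nΣxy − ΣxΣy = 677.1 − 638.08 = 39.02
nΣx² − (Σx)² = 10859.46 − 9940.09 = 919.37; nΣy² − (Σy)² = 43.32 − 40.96 = 2.36
r = 39.02 / √(919.37 × 2.36) = 39.02 / 46.5802 ≈ 0.838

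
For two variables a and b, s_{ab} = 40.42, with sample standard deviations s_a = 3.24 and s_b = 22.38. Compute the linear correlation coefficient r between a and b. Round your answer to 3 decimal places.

0.557

r = Cov(a,b) / (s_a · s_b) = 40.42 / (3.24 × 22.38)
  = 40.42 / 72.5112 ≈ 0.557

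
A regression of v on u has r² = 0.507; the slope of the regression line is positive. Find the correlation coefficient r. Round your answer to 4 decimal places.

0.7120

|r| = √0.507 = 0.7120
The association is positive, so r = 0.7120.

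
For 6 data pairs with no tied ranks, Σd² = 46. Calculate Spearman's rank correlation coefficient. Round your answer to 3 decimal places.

-0.314

ρ = 1 − 6Σd² / [n(n²−1)] = 1 − 6×46 / (6×35)
  = 1 − 276/210 = 1 − 1.3143 ≈ -0.314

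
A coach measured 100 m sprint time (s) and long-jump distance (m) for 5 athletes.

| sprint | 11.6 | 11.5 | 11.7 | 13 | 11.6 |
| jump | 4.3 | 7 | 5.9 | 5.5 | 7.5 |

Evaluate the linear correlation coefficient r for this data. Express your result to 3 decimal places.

n = 5, Σx = 59.4, Σy = 30.2, Σx² = 707.26, Σy² = 188.8, Σxy = 357.91
nΣxy − ΣxΣy = 1789.55 − 1793.88 = -4.33
nΣx² − (Σx)² = 3536.3 − 3528.36 = 7.94; nΣy² − (Σy)² = 944 − 912.04 = 31.96
r = -4.33 / √(7.94 × 31.96) = -4.33 / 15.9299 ≈ -0.272

-0.272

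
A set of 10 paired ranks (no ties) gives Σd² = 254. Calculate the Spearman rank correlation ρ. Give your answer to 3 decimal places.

ρ = 1 − 6Σd² / [n(n²−1)] = 1 − 6×254 / (10×99)
  = 1 − 1524/990 = 1 − 1.5394 ≈ -0.539

-0.539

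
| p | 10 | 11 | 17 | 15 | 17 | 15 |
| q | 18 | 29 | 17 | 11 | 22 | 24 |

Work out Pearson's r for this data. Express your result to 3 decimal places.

-0.291

n = 6, Σp = 85, Σq = 121, Σp² = 1249, Σq² = 2635, Σpq = 1687
nΣpq − ΣpΣq = 10122 − 10285 = -163
nΣp² − (Σp)² = 7494 − 7225 = 269; nΣq² − (Σq)² = 15810 − 14641 = 1169
r = -163 / √(269 × 1169) = -163 / 560.7682 ≈ -0.291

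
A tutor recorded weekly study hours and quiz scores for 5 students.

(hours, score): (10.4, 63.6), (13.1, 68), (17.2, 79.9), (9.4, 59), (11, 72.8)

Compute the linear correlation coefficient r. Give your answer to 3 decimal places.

0.865

n = 5, Σx = 61.1, Σy = 343.3, Σx² = 784.97, Σy² = 23833.81, Σxy = 4281.92
nΣxy − ΣxΣy = 21409.6 − 20975.63 = 433.97
nΣx² − (Σx)² = 3924.85 − 3733.21 = 191.64; nΣy² − (Σy)² = 119169.05 − 117854.89 = 1314.16
r = 433.97 / √(191.64 × 1314.16) = 433.97 / 501.8422 ≈ 0.865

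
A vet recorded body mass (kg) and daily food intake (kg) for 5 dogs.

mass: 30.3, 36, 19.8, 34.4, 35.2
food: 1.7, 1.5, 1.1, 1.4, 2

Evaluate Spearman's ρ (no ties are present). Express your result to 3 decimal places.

0.500

Rank mass: 2, 5, 1, 3, 4
Rank food: 4, 3, 1, 2, 5
d = rank(mass) − rank(food): -2, 2, 0, 1, -1; Σd² = 10
ρ = 1 − 6Σd² / [n(n²−1)] = 1 − 6×10 / (5×24) = 1 − 60/120 ≈ 0.500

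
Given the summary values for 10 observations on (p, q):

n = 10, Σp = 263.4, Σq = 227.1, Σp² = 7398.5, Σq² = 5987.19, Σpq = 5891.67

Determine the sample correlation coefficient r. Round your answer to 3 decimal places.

r = (nΣpq − ΣpΣq) / √[(nΣp² − (Σp)²)(nΣq² − (Σq)²)]
Numerator: 10×5891.67 − 263.4×227.1 = -901.44
Denominator: √[(73985 − 69379.56)(59871.9 − 51574.41)] = √[4605.44 × 8297.49] = 6181.7144
r = -901.44 / 6181.7144 ≈ -0.146

-0.146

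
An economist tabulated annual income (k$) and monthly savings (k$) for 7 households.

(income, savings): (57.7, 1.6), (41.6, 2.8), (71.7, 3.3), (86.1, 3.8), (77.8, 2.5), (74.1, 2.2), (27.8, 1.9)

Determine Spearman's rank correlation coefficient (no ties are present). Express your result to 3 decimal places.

0.536

Rank income: 3, 2, 4, 7, 6, 5, 1
Rank savings: 1, 5, 6, 7, 4, 3, 2
d = rank(income) − rank(savings): 2, -3, -2, 0, 2, 2, -1; Σd² = 26
ρ = 1 − 6Σd² / [n(n²−1)] = 1 − 6×26 / (7×48) = 1 − 156/336 ≈ 0.536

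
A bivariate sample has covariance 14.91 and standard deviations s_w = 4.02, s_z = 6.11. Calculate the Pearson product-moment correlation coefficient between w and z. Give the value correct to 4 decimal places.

0.6070

r = Cov(w,z) / (s_w · s_z) = 14.91 / (4.02 × 6.11)
  = 14.91 / 24.5622 ≈ 0.6070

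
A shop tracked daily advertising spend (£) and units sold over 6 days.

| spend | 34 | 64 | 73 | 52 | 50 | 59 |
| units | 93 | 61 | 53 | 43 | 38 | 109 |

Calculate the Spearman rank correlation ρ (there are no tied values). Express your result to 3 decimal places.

0.086

Rank spend: 1, 5, 6, 3, 2, 4
Rank units: 5, 4, 3, 2, 1, 6
d = rank(spend) − rank(units): -4, 1, 3, 1, 1, -2; Σd² = 32
ρ = 1 − 6Σd² / [n(n²−1)] = 1 − 6×32 / (6×35) = 1 − 192/210 ≈ 0.086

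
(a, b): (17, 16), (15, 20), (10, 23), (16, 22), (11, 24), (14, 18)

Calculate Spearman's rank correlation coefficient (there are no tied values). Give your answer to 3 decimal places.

Rank a: 6, 4, 1, 5, 2, 3
Rank b: 1, 3, 5, 4, 6, 2
d = rank(a) − rank(b): 5, 1, -4, 1, -4, 1; Σd² = 60
ρ = 1 − 6Σd² / [n(n²−1)] = 1 − 6×60 / (6×35) = 1 − 360/210 ≈ -0.714

-0.714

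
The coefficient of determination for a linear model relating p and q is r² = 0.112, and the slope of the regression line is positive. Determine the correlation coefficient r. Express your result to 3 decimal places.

|r| = √0.112 = 0.335
The association is positive, so r = 0.335.

0.335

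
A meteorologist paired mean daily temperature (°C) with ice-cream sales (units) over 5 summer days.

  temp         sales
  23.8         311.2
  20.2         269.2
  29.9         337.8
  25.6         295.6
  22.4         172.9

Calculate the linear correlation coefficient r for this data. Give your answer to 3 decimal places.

0.621

n = 5, Σx = 121.9, Σy = 1386.7, Σx² = 3025.61, Σy² = 400696.69, Σxy = 34384.94
nΣxy − ΣxΣy = 171924.7 − 169038.73 = 2885.97
nΣx² − (Σx)² = 15128.05 − 14859.61 = 268.44; nΣy² − (Σy)² = 2003483.45 − 1922936.89 = 80546.56
r = 2885.97 / √(268.44 × 80546.56) = 2885.97 / 4649.9375 ≈ 0.621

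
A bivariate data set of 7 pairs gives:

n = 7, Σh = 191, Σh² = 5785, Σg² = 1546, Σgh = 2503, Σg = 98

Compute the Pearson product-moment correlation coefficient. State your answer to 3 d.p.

-0.541

r = (nΣgh − ΣgΣh) / √[(nΣg² − (Σg)²)(nΣh² − (Σh)²)]
Numerator: 7×2503 − 98×191 = -1197
Denominator: √[(10822 − 9604)(40495 − 36481)] = √[1218 × 4014] = 2211.1201
r = -1197 / 2211.1201 ≈ -0.541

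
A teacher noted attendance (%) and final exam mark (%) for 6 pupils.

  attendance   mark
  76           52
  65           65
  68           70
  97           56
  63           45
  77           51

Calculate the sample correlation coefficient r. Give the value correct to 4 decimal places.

-0.1165

n = 6, Σx = 446, Σy = 339, Σx² = 33932, Σy² = 19591, Σxy = 25131
nΣxy − ΣxΣy = 150786 − 151194 = -408
nΣx² − (Σx)² = 203592 − 198916 = 4676; nΣy² − (Σy)² = 117546 − 114921 = 2625
r = -408 / √(4676 × 2625) = -408 / 3503.4983 ≈ -0.1165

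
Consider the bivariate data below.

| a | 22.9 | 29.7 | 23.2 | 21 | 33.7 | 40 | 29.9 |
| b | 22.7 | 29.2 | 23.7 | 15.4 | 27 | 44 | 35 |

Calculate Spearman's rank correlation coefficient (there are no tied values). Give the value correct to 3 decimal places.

Rank a: 2, 4, 3, 1, 6, 7, 5
Rank b: 2, 5, 3, 1, 4, 7, 6
d = rank(a) − rank(b): 0, -1, 0, 0, 2, 0, -1; Σd² = 6
ρ = 1 − 6Σd² / [n(n²−1)] = 1 − 6×6 / (7×48) = 1 − 36/336 ≈ 0.893

0.893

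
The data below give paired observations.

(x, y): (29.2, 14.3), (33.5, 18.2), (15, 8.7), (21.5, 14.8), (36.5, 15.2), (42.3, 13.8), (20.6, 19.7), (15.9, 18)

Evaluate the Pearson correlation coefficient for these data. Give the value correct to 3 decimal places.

n = 8, Σx = 214.5, Σy = 122.7, Σx² = 6460.85, Σy² = 1964.03, Σxy = 3306.52
nΣxy − ΣxΣy = 26452.16 − 26319.15 = 133.01
nΣx² − (Σx)² = 51686.8 − 46010.25 = 5676.55; nΣy² − (Σy)² = 15712.24 − 15055.29 = 656.95
r = 133.01 / √(5676.55 × 656.95) = 133.01 / 1931.1161 ≈ 0.069

0.069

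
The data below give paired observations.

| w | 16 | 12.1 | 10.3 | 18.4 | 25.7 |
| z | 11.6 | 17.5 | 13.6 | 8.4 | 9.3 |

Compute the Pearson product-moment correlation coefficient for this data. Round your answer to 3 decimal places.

-0.744

n = 5, Σw = 82.5, Σz = 60.4, Σw² = 1507.55, Σz² = 782.82, Σwz = 931
nΣwz − ΣwΣz = 4655 − 4983 = -328
nΣw² − (Σw)² = 7537.75 − 6806.25 = 731.5; nΣz² − (Σz)² = 3914.1 − 3648.16 = 265.94
r = -328 / √(731.5 × 265.94) = -328 / 441.0613 ≈ -0.744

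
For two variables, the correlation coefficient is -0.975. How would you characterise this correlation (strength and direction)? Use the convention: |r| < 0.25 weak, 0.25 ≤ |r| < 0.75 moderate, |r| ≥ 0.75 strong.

strong negative

r = -0.975 < 0 so the relationship is negative.
|r| = 0.975, which falls in the strong range.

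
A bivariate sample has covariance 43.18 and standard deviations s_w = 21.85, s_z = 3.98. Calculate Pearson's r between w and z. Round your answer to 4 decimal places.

0.4965

r = Cov(w,z) / (s_w · s_z) = 43.18 / (21.85 × 3.98)
  = 43.18 / 86.9630 ≈ 0.4965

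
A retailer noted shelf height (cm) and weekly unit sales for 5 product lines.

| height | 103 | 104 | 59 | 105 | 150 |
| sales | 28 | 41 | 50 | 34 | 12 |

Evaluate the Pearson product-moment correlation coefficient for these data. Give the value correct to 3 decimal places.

-0.936

n = 5, Σx = 521, Σy = 165, Σx² = 58431, Σy² = 6265, Σxy = 15468
nΣxy − ΣxΣy = 77340 − 85965 = -8625
nΣx² − (Σx)² = 292155 − 271441 = 20714; nΣy² − (Σy)² = 31325 − 27225 = 4100
r = -8625 / √(20714 × 4100) = -8625 / 9215.6063 ≈ -0.936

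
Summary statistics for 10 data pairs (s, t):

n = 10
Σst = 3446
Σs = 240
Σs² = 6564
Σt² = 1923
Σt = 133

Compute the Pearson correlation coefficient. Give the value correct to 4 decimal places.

0.7216

r = (nΣst − ΣsΣt) / √[(nΣs² − (Σs)²)(nΣt² − (Σt)²)]
Numerator: 10×3446 − 240×133 = 2540
Denominator: √[(65640 − 57600)(19230 − 17689)] = √[8040 × 1541] = 3519.8920
r = 2540 / 3519.8920 ≈ 0.7216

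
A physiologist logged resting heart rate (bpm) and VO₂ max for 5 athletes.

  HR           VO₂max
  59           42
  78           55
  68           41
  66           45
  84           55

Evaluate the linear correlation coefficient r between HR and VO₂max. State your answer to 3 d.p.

n = 5, Σx = 355, Σy = 238, Σx² = 25601, Σy² = 11520, Σxy = 17146
nΣxy − ΣxΣy = 85730 − 84490 = 1240
nΣx² − (Σx)² = 128005 − 126025 = 1980; nΣy² − (Σy)² = 57600 − 56644 = 956
r = 1240 / √(1980 × 956) = 1240 / 1375.8198 ≈ 0.901

0.901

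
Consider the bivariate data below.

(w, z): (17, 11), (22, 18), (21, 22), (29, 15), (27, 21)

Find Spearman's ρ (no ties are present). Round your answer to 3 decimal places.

Rank w: 1, 3, 2, 5, 4
Rank z: 1, 3, 5, 2, 4
d = rank(w) − rank(z): 0, 0, -3, 3, 0; Σd² = 18
ρ = 1 − 6Σd² / [n(n²−1)] = 1 − 6×18 / (5×24) = 1 − 108/120 ≈ 0.100

0.100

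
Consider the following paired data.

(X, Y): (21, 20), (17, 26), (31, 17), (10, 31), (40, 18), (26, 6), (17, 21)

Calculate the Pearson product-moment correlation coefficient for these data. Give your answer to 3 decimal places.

-0.604

n = 7, ΣX = 162, ΣY = 139, ΣX² = 4356, ΣY² = 3127, ΣXY = 2932
nΣXY − ΣXΣY = 20524 − 22518 = -1994
nΣX² − (ΣX)² = 30492 − 26244 = 4248; nΣY² − (ΣY)² = 21889 − 19321 = 2568
r = -1994 / √(4248 × 2568) = -1994 / 3302.8569 ≈ -0.604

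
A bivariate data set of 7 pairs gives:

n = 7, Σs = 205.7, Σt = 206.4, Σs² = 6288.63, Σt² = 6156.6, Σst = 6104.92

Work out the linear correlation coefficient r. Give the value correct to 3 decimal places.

0.302

r = (nΣst − ΣsΣt) / √[(nΣs² − (Σs)²)(nΣt² − (Σt)²)]
Numerator: 7×6104.92 − 205.7×206.4 = 277.96
Denominator: √[(44020.41 − 42312.49)(43096.2 − 42600.96)] = √[1707.92 × 495.24] = 919.6903
r = 277.96 / 919.6903 ≈ 0.302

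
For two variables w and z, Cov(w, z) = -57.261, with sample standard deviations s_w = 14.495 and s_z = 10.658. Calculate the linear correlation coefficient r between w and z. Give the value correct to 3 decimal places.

-0.371

r = Cov(w,z) / (s_w · s_z) = -57.261 / (14.495 × 10.658)
  = -57.261 / 154.4877 ≈ -0.371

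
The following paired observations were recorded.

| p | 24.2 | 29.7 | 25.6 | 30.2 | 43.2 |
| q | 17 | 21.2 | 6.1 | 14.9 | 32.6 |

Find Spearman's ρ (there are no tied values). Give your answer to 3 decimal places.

0.500

Rank p: 1, 3, 2, 4, 5
Rank q: 3, 4, 1, 2, 5
d = rank(p) − rank(q): -2, -1, 1, 2, 0; Σd² = 10
ρ = 1 − 6Σd² / [n(n²−1)] = 1 − 6×10 / (5×24) = 1 − 60/120 ≈ 0.500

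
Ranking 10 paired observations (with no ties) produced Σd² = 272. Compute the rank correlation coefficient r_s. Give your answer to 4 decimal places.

-0.6485

ρ = 1 − 6Σd² / [n(n²−1)] = 1 − 6×272 / (10×99)
  = 1 − 1632/990 = 1 − 1.64848 ≈ -0.6485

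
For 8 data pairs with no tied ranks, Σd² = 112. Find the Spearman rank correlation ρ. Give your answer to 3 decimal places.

-0.333

ρ = 1 − 6Σd² / [n(n²−1)] = 1 − 6×112 / (8×63)
  = 1 − 672/504 = 1 − 1.3333 ≈ -0.333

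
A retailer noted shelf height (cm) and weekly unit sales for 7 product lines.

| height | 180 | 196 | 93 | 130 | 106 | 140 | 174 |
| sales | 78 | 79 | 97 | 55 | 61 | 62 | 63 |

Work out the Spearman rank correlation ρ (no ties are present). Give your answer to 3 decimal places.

0.214

Rank height: 6, 7, 1, 3, 2, 4, 5
Rank sales: 5, 6, 7, 1, 2, 3, 4
d = rank(height) − rank(sales): 1, 1, -6, 2, 0, 1, 1; Σd² = 44
ρ = 1 − 6Σd² / [n(n²−1)] = 1 − 6×44 / (7×48) = 1 − 264/336 ≈ 0.214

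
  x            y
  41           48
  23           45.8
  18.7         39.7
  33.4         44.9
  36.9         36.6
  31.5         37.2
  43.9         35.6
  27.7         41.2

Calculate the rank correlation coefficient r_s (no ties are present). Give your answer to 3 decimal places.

-0.262

Rank x: 7, 2, 1, 5, 6, 4, 8, 3
Rank y: 8, 7, 4, 6, 2, 3, 1, 5
d = rank(x) − rank(y): -1, -5, -3, -1, 4, 1, 7, -2; Σd² = 106
ρ = 1 − 6Σd² / [n(n²−1)] = 1 − 6×106 / (8×63) = 1 − 636/504 ≈ -0.262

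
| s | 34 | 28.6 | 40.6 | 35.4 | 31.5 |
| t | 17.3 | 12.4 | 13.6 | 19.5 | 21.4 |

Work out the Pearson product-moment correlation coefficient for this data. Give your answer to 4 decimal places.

-0.0740

n = 5, Σs = 170.1, Σt = 84.2, Σs² = 5867.73, Σt² = 1476.22, Σst = 2859.4
nΣst − ΣsΣt = 14297 − 14322.42 = -25.42
nΣs² − (Σs)² = 29338.65 − 28934.01 = 404.64; nΣt² − (Σt)² = 7381.1 − 7089.64 = 291.46
r = -25.42 / √(404.64 × 291.46) = -25.42 / 343.4187 ≈ -0.0740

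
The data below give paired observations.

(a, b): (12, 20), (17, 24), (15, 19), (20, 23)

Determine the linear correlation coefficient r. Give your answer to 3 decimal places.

0.707

n = 4, Σa = 64, Σb = 86, Σa² = 1058, Σb² = 1866, Σab = 1393
nΣab − ΣaΣb = 5572 − 5504 = 68
nΣa² − (Σa)² = 4232 − 4096 = 136; nΣb² − (Σb)² = 7464 − 7396 = 68
r = 68 / √(136 × 68) = 68 / 96.1665 ≈ 0.707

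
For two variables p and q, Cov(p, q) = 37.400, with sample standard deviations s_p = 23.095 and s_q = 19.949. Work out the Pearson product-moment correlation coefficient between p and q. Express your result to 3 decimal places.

0.081

r = Cov(p,q) / (s_p · s_q) = 37.400 / (23.095 × 19.949)
  = 37.400 / 460.7222 ≈ 0.081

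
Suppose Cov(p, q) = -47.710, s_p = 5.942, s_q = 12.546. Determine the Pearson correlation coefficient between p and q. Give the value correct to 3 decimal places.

r = Cov(p,q) / (s_p · s_q) = -47.710 / (5.942 × 12.546)
  = -47.710 / 74.5483 ≈ -0.640

-0.640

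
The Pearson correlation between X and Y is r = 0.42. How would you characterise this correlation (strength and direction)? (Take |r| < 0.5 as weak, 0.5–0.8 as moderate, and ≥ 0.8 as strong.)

r = 0.42 > 0 so the relationship is positive.
|r| = 0.42, which falls in the weak range.

weak positive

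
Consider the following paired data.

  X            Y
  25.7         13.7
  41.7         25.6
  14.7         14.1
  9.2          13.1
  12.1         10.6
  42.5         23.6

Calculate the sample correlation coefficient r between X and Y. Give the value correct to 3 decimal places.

n = 6, ΣX = 145.9, ΣY = 100.7, ΣX² = 4652.77, ΣY² = 1882.79, ΣXY = 2878.66
nΣXY − ΣXΣY = 17271.96 − 14692.13 = 2579.83
nΣX² − (ΣX)² = 27916.62 − 21286.81 = 6629.81; nΣY² − (ΣY)² = 11296.74 − 10140.49 = 1156.25
r = 2579.83 / √(6629.81 × 1156.25) = 2579.83 / 2768.7033 ≈ 0.932

0.932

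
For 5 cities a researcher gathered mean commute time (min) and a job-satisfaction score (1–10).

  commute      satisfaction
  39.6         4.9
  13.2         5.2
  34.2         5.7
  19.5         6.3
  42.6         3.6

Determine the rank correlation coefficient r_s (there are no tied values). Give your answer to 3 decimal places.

Rank commute: 4, 1, 3, 2, 5
Rank satisfaction: 2, 3, 4, 5, 1
d = rank(commute) − rank(satisfaction): 2, -2, -1, -3, 4; Σd² = 34
ρ = 1 − 6Σd² / [n(n²−1)] = 1 − 6×34 / (5×24) = 1 − 204/120 ≈ -0.700

-0.700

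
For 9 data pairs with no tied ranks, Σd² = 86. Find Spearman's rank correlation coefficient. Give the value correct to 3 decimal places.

0.283

ρ = 1 − 6Σd² / [n(n²−1)] = 1 − 6×86 / (9×80)
  = 1 − 516/720 = 1 − 0.7167 ≈ 0.283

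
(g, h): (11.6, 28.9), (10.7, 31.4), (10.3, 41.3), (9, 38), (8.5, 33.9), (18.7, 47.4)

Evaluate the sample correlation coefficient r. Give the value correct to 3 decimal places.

n = 6, Σg = 68.8, Σh = 220.9, Σg² = 858.08, Σh² = 8366.83, Σgh = 2613.14
nΣgh − ΣgΣh = 15678.84 − 15197.92 = 480.92
nΣg² − (Σg)² = 5148.48 − 4733.44 = 415.04; nΣh² − (Σh)² = 50200.98 − 48796.81 = 1404.17
r = 480.92 / √(415.04 × 1404.17) = 480.92 / 763.4047 ≈ 0.630

0.630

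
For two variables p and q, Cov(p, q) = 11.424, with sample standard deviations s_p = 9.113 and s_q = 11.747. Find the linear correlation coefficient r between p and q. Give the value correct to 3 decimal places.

0.107

r = Cov(p,q) / (s_p · s_q) = 11.424 / (9.113 × 11.747)
  = 11.424 / 107.0504 ≈ 0.107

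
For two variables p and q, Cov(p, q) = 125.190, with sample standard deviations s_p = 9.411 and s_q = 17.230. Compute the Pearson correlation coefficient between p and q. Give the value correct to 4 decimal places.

r = Cov(p,q) / (s_p · s_q) = 125.190 / (9.411 × 17.230)
  = 125.190 / 162.1515 ≈ 0.7721

0.7721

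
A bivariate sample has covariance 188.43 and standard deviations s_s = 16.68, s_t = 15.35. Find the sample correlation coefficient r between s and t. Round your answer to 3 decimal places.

0.736

r = Cov(s,t) / (s_s · s_t) = 188.43 / (16.68 × 15.35)
  = 188.43 / 256.0380 ≈ 0.736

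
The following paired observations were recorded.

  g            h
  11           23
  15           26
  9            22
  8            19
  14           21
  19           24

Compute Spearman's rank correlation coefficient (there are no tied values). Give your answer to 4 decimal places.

0.7714

Rank g: 3, 5, 2, 1, 4, 6
Rank h: 4, 6, 3, 1, 2, 5
d = rank(g) − rank(h): -1, -1, -1, 0, 2, 1; Σd² = 8
ρ = 1 − 6Σd² / [n(n²−1)] = 1 − 6×8 / (6×35) = 1 − 48/210 ≈ 0.7714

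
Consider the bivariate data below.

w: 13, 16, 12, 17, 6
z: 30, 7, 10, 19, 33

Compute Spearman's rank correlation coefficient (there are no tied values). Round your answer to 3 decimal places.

Rank w: 3, 4, 2, 5, 1
Rank z: 4, 1, 2, 3, 5
d = rank(w) − rank(z): -1, 3, 0, 2, -4; Σd² = 30
ρ = 1 − 6Σd² / [n(n²−1)] = 1 − 6×30 / (5×24) = 1 − 180/120 ≈ -0.500

-0.500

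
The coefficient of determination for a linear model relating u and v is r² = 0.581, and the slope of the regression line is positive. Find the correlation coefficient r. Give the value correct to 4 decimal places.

0.7622

|r| = √0.581 = 0.7622
The association is positive, so r = 0.7622.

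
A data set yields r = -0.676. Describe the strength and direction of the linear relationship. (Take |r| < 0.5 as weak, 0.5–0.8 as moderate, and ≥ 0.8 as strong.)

r = -0.676 < 0 so the relationship is negative.
|r| = 0.676, which falls in the moderate range.

moderate negative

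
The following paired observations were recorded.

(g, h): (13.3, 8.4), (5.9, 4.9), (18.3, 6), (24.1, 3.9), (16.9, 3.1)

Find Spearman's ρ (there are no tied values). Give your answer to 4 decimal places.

-0.3000

Rank g: 2, 1, 4, 5, 3
Rank h: 5, 3, 4, 2, 1
d = rank(g) − rank(h): -3, -2, 0, 3, 2; Σd² = 26
ρ = 1 − 6Σd² / [n(n²−1)] = 1 − 6×26 / (5×24) = 1 − 156/120 ≈ -0.3000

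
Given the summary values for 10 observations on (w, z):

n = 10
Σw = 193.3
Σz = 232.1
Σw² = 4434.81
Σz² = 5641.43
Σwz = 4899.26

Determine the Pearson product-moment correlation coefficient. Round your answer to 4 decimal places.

r = (nΣwz − ΣwΣz) / √[(nΣw² − (Σw)²)(nΣz² − (Σz)²)]
Numerator: 10×4899.26 − 193.3×232.1 = 4127.67
Denominator: √[(44348.1 − 37364.89)(56414.3 − 53870.41)] = √[6983.21 × 2543.89] = 4214.7975
r = 4127.67 / 4214.7975 ≈ 0.9793

0.9793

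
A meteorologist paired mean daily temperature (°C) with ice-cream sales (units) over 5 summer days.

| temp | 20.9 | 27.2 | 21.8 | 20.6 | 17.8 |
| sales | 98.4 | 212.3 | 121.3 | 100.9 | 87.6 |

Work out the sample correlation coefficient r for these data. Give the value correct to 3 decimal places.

0.964

n = 5, Σx = 108.3, Σy = 620.5, Σx² = 2393.09, Σy² = 87322.11, Σxy = 14113.28
nΣxy − ΣxΣy = 70566.4 − 67200.15 = 3366.25
nΣx² − (Σx)² = 11965.45 − 11728.89 = 236.56; nΣy² − (Σy)² = 436610.55 − 385020.25 = 51590.3
r = 3366.25 / √(236.56 × 51590.3) = 3366.25 / 3493.4512 ≈ 0.964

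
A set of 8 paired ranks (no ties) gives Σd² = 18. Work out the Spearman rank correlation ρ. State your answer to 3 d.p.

0.786

ρ = 1 − 6Σd² / [n(n²−1)] = 1 − 6×18 / (8×63)
  = 1 − 108/504 = 1 − 0.2143 ≈ 0.786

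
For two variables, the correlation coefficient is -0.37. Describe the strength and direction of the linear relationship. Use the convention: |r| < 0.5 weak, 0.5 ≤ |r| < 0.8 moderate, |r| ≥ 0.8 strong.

r = -0.37 < 0 so the relationship is negative.
|r| = 0.37, which falls in the weak range.

weak negative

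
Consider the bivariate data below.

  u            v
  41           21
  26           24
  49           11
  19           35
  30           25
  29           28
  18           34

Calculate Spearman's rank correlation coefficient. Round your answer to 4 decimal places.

-0.8571

Rank u: 6, 3, 7, 2, 5, 4, 1
Rank v: 2, 3, 1, 7, 4, 5, 6
d = rank(u) − rank(v): 4, 0, 6, -5, 1, -1, -5; Σd² = 104
ρ = 1 − 6Σd² / [n(n²−1)] = 1 − 6×104 / (7×48) = 1 − 624/336 ≈ -0.8571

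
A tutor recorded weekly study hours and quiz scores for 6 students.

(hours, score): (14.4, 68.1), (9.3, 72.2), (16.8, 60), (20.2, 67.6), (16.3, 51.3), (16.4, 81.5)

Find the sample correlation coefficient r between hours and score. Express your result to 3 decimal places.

-0.210

n = 6, Σx = 93.4, Σy = 400.7, Σx² = 1518.78, Σy² = 27294.15, Σxy = 6198.41
nΣxy − ΣxΣy = 37190.46 − 37425.38 = -234.92
nΣx² − (Σx)² = 9112.68 − 8723.56 = 389.12; nΣy² − (Σy)² = 163764.9 − 160560.49 = 3204.41
r = -234.92 / √(389.12 × 3204.41) = -234.92 / 1116.6468 ≈ -0.210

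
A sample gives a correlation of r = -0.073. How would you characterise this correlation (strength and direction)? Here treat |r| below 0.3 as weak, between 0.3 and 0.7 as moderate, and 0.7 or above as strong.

weak negative

r = -0.073 < 0 so the relationship is negative.
|r| = 0.073, which falls in the weak range.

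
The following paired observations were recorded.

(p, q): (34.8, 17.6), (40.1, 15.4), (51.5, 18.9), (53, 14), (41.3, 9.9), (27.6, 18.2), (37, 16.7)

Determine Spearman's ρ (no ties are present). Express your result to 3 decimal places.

-0.393

Rank p: 2, 4, 6, 7, 5, 1, 3
Rank q: 5, 3, 7, 2, 1, 6, 4
d = rank(p) − rank(q): -3, 1, -1, 5, 4, -5, -1; Σd² = 78
ρ = 1 − 6Σd² / [n(n²−1)] = 1 − 6×78 / (7×48) = 1 − 468/336 ≈ -0.393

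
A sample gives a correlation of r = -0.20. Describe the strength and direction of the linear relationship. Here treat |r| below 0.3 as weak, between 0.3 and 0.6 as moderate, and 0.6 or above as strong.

r = -0.20 < 0 so the relationship is negative.
|r| = 0.20, which falls in the weak range.

weak negative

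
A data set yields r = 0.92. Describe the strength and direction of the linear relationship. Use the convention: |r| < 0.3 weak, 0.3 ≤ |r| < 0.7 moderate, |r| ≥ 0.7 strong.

strong positive

r = 0.92 > 0 so the relationship is positive.
|r| = 0.92, which falls in the strong range.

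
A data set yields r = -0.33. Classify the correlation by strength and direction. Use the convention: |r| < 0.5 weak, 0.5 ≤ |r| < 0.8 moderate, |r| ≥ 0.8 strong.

weak negative

r = -0.33 < 0 so the relationship is negative.
|r| = 0.33, which falls in the weak range.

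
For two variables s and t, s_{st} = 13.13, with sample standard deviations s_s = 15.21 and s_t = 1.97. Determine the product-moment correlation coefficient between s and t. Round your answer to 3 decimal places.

r = Cov(s,t) / (s_s · s_t) = 13.13 / (15.21 × 1.97)
  = 13.13 / 29.9637 ≈ 0.438

0.438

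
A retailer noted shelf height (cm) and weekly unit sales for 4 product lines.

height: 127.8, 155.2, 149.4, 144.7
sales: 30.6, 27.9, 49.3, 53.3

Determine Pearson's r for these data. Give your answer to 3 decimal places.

n = 4, Σx = 577.1, Σy = 161.1, Σx² = 83678.33, Σy² = 6986.15, Σxy = 23318.69
nΣxy − ΣxΣy = 93274.76 − 92970.81 = 303.95
nΣx² − (Σx)² = 334713.32 − 333044.41 = 1668.91; nΣy² − (Σy)² = 27944.6 − 25953.21 = 1991.39
r = 303.95 / √(1668.91 × 1991.39) = 303.95 / 1823.0334 ≈ 0.167

0.167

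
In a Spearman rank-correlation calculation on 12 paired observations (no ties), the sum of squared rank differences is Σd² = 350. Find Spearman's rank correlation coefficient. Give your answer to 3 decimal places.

ρ = 1 − 6Σd² / [n(n²−1)] = 1 − 6×350 / (12×143)
  = 1 − 2100/1716 = 1 − 1.2238 ≈ -0.224

-0.224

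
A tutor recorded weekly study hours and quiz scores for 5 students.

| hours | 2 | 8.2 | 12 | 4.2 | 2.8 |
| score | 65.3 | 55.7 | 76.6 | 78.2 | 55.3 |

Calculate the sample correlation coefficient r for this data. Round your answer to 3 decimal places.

n = 5, Σx = 29.2, Σy = 331.1, Σx² = 240.72, Σy² = 22407.47, Σxy = 1989.82
nΣxy − ΣxΣy = 9949.1 − 9668.12 = 280.98
nΣx² − (Σx)² = 1203.6 − 852.64 = 350.96; nΣy² − (Σy)² = 112037.35 − 109627.21 = 2410.14
r = 280.98 / √(350.96 × 2410.14) = 280.98 / 919.7080 ≈ 0.306

0.306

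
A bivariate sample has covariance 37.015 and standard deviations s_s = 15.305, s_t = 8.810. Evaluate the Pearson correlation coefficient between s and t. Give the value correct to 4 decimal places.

0.2745

r = Cov(s,t) / (s_s · s_t) = 37.015 / (15.305 × 8.810)
  = 37.015 / 134.8371 ≈ 0.2745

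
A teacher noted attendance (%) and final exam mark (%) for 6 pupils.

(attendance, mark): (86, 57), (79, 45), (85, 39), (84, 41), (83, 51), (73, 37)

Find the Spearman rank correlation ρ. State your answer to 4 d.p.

Rank attendance: 6, 2, 5, 4, 3, 1
Rank mark: 6, 4, 2, 3, 5, 1
d = rank(attendance) − rank(mark): 0, -2, 3, 1, -2, 0; Σd² = 18
ρ = 1 − 6Σd² / [n(n²−1)] = 1 − 6×18 / (6×35) = 1 − 108/210 ≈ 0.4857

0.4857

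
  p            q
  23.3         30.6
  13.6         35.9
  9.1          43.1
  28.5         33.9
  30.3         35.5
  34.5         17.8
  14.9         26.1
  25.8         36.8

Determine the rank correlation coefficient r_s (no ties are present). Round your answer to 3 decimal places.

-0.524

Rank p: 4, 2, 1, 6, 7, 8, 3, 5
Rank q: 3, 6, 8, 4, 5, 1, 2, 7
d = rank(p) − rank(q): 1, -4, -7, 2, 2, 7, 1, -2; Σd² = 128
ρ = 1 − 6Σd² / [n(n²−1)] = 1 − 6×128 / (8×63) = 1 − 768/504 ≈ -0.524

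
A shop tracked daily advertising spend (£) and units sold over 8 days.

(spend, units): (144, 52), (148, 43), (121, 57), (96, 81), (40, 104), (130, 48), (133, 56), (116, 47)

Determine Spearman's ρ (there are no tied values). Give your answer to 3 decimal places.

Rank spend: 7, 8, 4, 2, 1, 5, 6, 3
Rank units: 4, 1, 6, 7, 8, 3, 5, 2
d = rank(spend) − rank(units): 3, 7, -2, -5, -7, 2, 1, 1; Σd² = 142
ρ = 1 − 6Σd² / [n(n²−1)] = 1 − 6×142 / (8×63) = 1 − 852/504 ≈ -0.690

-0.690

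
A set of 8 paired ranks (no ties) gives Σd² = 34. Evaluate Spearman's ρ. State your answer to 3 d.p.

ρ = 1 − 6Σd² / [n(n²−1)] = 1 − 6×34 / (8×63)
  = 1 − 204/504 = 1 − 0.4048 ≈ 0.595

0.595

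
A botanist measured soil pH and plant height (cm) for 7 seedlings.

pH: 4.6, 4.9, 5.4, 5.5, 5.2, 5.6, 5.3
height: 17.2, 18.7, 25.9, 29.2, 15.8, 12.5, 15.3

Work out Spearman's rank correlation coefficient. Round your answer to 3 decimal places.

Rank pH: 1, 2, 5, 6, 3, 7, 4
Rank height: 4, 5, 6, 7, 3, 1, 2
d = rank(pH) − rank(height): -3, -3, -1, -1, 0, 6, 2; Σd² = 60
ρ = 1 − 6Σd² / [n(n²−1)] = 1 − 6×60 / (7×48) = 1 − 360/336 ≈ -0.071

-0.071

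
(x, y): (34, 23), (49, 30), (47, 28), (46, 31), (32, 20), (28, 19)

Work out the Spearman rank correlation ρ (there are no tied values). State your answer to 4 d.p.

Rank x: 3, 6, 5, 4, 2, 1
Rank y: 3, 5, 4, 6, 2, 1
d = rank(x) − rank(y): 0, 1, 1, -2, 0, 0; Σd² = 6
ρ = 1 − 6Σd² / [n(n²−1)] = 1 − 6×6 / (6×35) = 1 − 36/210 ≈ 0.8286

0.8286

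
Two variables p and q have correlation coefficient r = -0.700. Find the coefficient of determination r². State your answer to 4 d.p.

r² = (-0.700)² = 0.4900

0.4900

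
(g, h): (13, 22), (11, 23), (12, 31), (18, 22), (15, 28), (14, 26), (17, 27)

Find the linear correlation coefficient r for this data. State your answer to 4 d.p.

-0.1362

n = 7, Σg = 100, Σh = 179, Σg² = 1468, Σh² = 4647, Σgh = 2550
nΣgh − ΣgΣh = 17850 − 17900 = -50
nΣg² − (Σg)² = 10276 − 10000 = 276; nΣh² − (Σh)² = 32529 − 32041 = 488
r = -50 / √(276 × 488) = -50 / 366.9986 ≈ -0.1362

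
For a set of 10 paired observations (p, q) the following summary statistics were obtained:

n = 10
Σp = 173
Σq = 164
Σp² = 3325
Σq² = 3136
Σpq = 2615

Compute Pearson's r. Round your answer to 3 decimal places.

r = (nΣpq − ΣpΣq) / √[(nΣp² − (Σp)²)(nΣq² − (Σq)²)]
Numerator: 10×2615 − 173×164 = -2222
Denominator: √[(33250 − 29929)(31360 − 26896)] = √[3321 × 4464] = 3850.3174
r = -2222 / 3850.3174 ≈ -0.577

-0.577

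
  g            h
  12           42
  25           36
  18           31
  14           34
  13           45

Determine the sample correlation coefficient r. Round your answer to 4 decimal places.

-0.4903

n = 5, Σg = 82, Σh = 188, Σg² = 1458, Σh² = 7202, Σgh = 3023
nΣgh − ΣgΣh = 15115 − 15416 = -301
nΣg² − (Σg)² = 7290 − 6724 = 566; nΣh² − (Σh)² = 36010 − 35344 = 666
r = -301 / √(566 × 666) = -301 / 613.9674 ≈ -0.4903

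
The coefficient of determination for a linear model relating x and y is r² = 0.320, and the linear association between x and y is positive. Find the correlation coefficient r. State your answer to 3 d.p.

|r| = √0.320 = 0.566
The association is positive, so r = 0.566.

0.566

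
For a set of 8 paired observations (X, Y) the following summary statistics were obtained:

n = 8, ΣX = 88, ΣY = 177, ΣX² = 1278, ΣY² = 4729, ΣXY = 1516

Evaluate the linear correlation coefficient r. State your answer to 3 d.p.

-0.859

r = (nΣXY − ΣXΣY) / √[(nΣX² − (ΣX)²)(nΣY² − (ΣY)²)]
Numerator: 8×1516 − 88×177 = -3448
Denominator: √[(10224 − 7744)(37832 − 31329)] = √[2480 × 6503] = 4015.8984
r = -3448 / 4015.8984 ≈ -0.859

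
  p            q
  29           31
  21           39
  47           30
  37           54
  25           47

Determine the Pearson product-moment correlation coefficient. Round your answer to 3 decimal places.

n = 5, Σp = 159, Σq = 201, Σp² = 5485, Σq² = 8507, Σpq = 6301
nΣpq − ΣpΣq = 31505 − 31959 = -454
nΣp² − (Σp)² = 27425 − 25281 = 2144; nΣq² − (Σq)² = 42535 − 40401 = 2134
r = -454 / √(2144 × 2134) = -454 / 2138.9942 ≈ -0.212

-0.212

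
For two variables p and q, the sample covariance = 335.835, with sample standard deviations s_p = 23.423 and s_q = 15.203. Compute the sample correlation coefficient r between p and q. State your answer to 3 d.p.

r = Cov(p,q) / (s_p · s_q) = 335.835 / (23.423 × 15.203)
  = 335.835 / 356.0999 ≈ 0.943

0.943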